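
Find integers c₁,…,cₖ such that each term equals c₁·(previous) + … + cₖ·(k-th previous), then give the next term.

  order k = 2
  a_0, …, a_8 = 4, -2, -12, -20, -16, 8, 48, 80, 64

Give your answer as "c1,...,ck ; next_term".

  a_2 = 2·-2 + -2·4 = -12
  a_3 = 2·-12 + -2·-2 = -20
  a_4 = 2·-20 + -2·-12 = -16
  a_5 = 2·-16 + -2·-20 = 8
  a_6 = 2·8 + -2·-16 = 48
  a_7 = 2·48 + -2·8 = 80
  a_8 = 2·80 + -2·48 = 64
  a_9 = 2·64 + -2·80 = -32

2,-2 ; -32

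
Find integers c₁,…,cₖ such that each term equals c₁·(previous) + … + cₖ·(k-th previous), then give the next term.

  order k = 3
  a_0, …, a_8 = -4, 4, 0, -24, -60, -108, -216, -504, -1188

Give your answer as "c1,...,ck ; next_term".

3,-3,3 ; -2700

  a_3 = 3·0 + -3·4 + 3·-4 = -24
  a_4 = 3·-24 + -3·0 + 3·4 = -60
  a_5 = 3·-60 + -3·-24 + 3·0 = -108
  a_6 = 3·-108 + -3·-60 + 3·-24 = -216
  a_7 = 3·-216 + -3·-108 + 3·-60 = -504
  a_8 = 3·-504 + -3·-216 + 3·-108 = -1188
  a_9 = 3·-1188 + -3·-504 + 3·-216 = -2700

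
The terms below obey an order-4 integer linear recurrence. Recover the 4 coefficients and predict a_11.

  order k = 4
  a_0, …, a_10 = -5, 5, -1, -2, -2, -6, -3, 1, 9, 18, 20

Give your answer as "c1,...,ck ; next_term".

  a_4 = 1·-2 + 0·-1 + -1·5 + -1·-5 = -2
  a_5 = 1·-2 + 0·-2 + -1·-1 + -1·5 = -6
  a_6 = 1·-6 + 0·-2 + -1·-2 + -1·-1 = -3
  a_7 = 1·-3 + 0·-6 + -1·-2 + -1·-2 = 1
  a_8 = 1·1 + 0·-3 + -1·-6 + -1·-2 = 9
  a_9 = 1·9 + 0·1 + -1·-3 + -1·-6 = 18
  a_10 = 1·18 + 0·9 + -1·1 + -1·-3 = 20
  a_11 = 1·20 + 0·18 + -1·9 + -1·1 = 10

1,0,-1,-1 ; 10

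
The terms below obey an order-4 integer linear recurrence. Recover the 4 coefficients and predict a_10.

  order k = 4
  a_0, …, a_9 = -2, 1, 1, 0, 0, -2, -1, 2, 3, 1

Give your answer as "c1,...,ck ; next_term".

0,-1,-1,-1 ; -4

  a_4 = 0·0 + -1·1 + -1·1 + -1·-2 = 0
  a_5 = 0·0 + -1·0 + -1·1 + -1·1 = -2
  a_6 = 0·-2 + -1·0 + -1·0 + -1·1 = -1
  a_7 = 0·-1 + -1·-2 + -1·0 + -1·0 = 2
  a_8 = 0·2 + -1·-1 + -1·-2 + -1·0 = 3
  a_9 = 0·3 + -1·2 + -1·-1 + -1·-2 = 1
  a_10 = 0·1 + -1·3 + -1·2 + -1·-1 = -4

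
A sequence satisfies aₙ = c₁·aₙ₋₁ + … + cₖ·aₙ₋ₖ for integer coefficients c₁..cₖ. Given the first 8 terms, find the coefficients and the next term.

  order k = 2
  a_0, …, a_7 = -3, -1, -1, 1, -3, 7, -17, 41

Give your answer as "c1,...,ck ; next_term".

-2,1 ; -99

  a_2 = -2·-1 + 1·-3 = -1
  a_3 = -2·-1 + 1·-1 = 1
  a_4 = -2·1 + 1·-1 = -3
  a_5 = -2·-3 + 1·1 = 7
  a_6 = -2·7 + 1·-3 = -17
  a_7 = -2·-17 + 1·7 = 41
  a_8 = -2·41 + 1·-17 = -99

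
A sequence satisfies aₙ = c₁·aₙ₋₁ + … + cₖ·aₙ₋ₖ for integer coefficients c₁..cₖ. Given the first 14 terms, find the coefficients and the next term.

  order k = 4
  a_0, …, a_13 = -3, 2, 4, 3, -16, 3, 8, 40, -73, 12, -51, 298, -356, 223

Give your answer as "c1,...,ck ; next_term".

  a_4 = -1·3 + -1·4 + -3·2 + 1·-3 = -16
  a_5 = -1·-16 + -1·3 + -3·4 + 1·2 = 3
  a_6 = -1·3 + -1·-16 + -3·3 + 1·4 = 8
  a_7 = -1·8 + -1·3 + -3·-16 + 1·3 = 40
  a_8 = -1·40 + -1·8 + -3·3 + 1·-16 = -73
  a_9 = -1·-73 + -1·40 + -3·8 + 1·3 = 12
  a_10 = -1·12 + -1·-73 + -3·40 + 1·8 = -51
  a_11 = -1·-51 + -1·12 + -3·-73 + 1·40 = 298
  a_12 = -1·298 + -1·-51 + -3·12 + 1·-73 = -356
  a_13 = -1·-356 + -1·298 + -3·-51 + 1·12 = 223
  a_14 = -1·223 + -1·-356 + -3·298 + 1·-51 = -812

-1,-1,-3,1 ; -812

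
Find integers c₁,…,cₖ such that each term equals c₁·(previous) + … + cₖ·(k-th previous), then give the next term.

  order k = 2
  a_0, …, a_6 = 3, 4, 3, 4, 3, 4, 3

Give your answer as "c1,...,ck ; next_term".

0,1 ; 4

  a_2 = 0·4 + 1·3 = 3
  a_3 = 0·3 + 1·4 = 4
  a_4 = 0·4 + 1·3 = 3
  a_5 = 0·3 + 1·4 = 4
  a_6 = 0·4 + 1·3 = 3
  a_7 = 0·3 + 1·4 = 4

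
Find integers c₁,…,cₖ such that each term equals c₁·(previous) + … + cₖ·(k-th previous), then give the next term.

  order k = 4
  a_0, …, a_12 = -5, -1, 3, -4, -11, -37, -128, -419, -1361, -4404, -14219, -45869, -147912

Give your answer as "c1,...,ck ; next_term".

  a_4 = 4·-4 + -2·3 + -1·-1 + -2·-5 = -11
  a_5 = 4·-11 + -2·-4 + -1·3 + -2·-1 = -37
  a_6 = 4·-37 + -2·-11 + -1·-4 + -2·3 = -128
  a_7 = 4·-128 + -2·-37 + -1·-11 + -2·-4 = -419
  a_8 = 4·-419 + -2·-128 + -1·-37 + -2·-11 = -1361
  a_9 = 4·-1361 + -2·-419 + -1·-128 + -2·-37 = -4404
  a_10 = 4·-4404 + -2·-1361 + -1·-419 + -2·-128 = -14219
  a_11 = 4·-14219 + -2·-4404 + -1·-1361 + -2·-419 = -45869
  a_12 = 4·-45869 + -2·-14219 + -1·-4404 + -2·-1361 = -147912
  a_13 = 4·-147912 + -2·-45869 + -1·-14219 + -2·-4404 = -476883

4,-2,-1,-2 ; -476883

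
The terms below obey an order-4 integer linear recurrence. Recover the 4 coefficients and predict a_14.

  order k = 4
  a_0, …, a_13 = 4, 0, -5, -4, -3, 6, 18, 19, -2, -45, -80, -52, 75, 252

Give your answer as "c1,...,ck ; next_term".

  a_4 = 1·-4 + -1·-5 + -1·0 + -1·4 = -3
  a_5 = 1·-3 + -1·-4 + -1·-5 + -1·0 = 6
  a_6 = 1·6 + -1·-3 + -1·-4 + -1·-5 = 18
  a_7 = 1·18 + -1·6 + -1·-3 + -1·-4 = 19
  a_8 = 1·19 + -1·18 + -1·6 + -1·-3 = -2
  a_9 = 1·-2 + -1·19 + -1·18 + -1·6 = -45
  a_10 = 1·-45 + -1·-2 + -1·19 + -1·18 = -80
  a_11 = 1·-80 + -1·-45 + -1·-2 + -1·19 = -52
  a_12 = 1·-52 + -1·-80 + -1·-45 + -1·-2 = 75
  a_13 = 1·75 + -1·-52 + -1·-80 + -1·-45 = 252
  a_14 = 1·252 + -1·75 + -1·-52 + -1·-80 = 309

1,-1,-1,-1 ; 309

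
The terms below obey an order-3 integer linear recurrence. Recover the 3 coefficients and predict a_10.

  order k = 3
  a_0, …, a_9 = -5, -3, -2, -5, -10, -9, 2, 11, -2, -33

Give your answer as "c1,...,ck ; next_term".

  a_3 = 2·-2 + -3·-3 + 2·-5 = -5
  a_4 = 2·-5 + -3·-2 + 2·-3 = -10
  a_5 = 2·-10 + -3·-5 + 2·-2 = -9
  a_6 = 2·-9 + -3·-10 + 2·-5 = 2
  a_7 = 2·2 + -3·-9 + 2·-10 = 11
  a_8 = 2·11 + -3·2 + 2·-9 = -2
  a_9 = 2·-2 + -3·11 + 2·2 = -33
  a_10 = 2·-33 + -3·-2 + 2·11 = -38

2,-3,2 ; -38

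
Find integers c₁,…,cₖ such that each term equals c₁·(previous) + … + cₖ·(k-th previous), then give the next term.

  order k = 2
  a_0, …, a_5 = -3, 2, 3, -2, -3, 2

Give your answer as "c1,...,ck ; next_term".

0,-1 ; 3

  a_2 = 0·2 + -1·-3 = 3
  a_3 = 0·3 + -1·2 = -2
  a_4 = 0·-2 + -1·3 = -3
  a_5 = 0·-3 + -1·-2 = 2
  a_6 = 0·2 + -1·-3 = 3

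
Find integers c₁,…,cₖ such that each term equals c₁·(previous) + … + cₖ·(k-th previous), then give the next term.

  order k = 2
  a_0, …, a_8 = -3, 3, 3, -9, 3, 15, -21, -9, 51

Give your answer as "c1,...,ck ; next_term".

-1,-2 ; -33

  a_2 = -1·3 + -2·-3 = 3
  a_3 = -1·3 + -2·3 = -9
  a_4 = -1·-9 + -2·3 = 3
  a_5 = -1·3 + -2·-9 = 15
  a_6 = -1·15 + -2·3 = -21
  a_7 = -1·-21 + -2·15 = -9
  a_8 = -1·-9 + -2·-21 = 51
  a_9 = -1·51 + -2·-9 = -33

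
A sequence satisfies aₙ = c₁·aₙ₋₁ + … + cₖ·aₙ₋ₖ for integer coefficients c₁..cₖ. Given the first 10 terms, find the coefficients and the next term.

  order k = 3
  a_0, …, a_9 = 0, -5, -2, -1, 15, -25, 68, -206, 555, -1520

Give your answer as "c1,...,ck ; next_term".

  a_3 = -2·-2 + 1·-5 + -3·0 = -1
  a_4 = -2·-1 + 1·-2 + -3·-5 = 15
  a_5 = -2·15 + 1·-1 + -3·-2 = -25
  a_6 = -2·-25 + 1·15 + -3·-1 = 68
  a_7 = -2·68 + 1·-25 + -3·15 = -206
  a_8 = -2·-206 + 1·68 + -3·-25 = 555
  a_9 = -2·555 + 1·-206 + -3·68 = -1520
  a_10 = -2·-1520 + 1·555 + -3·-206 = 4213

-2,1,-3 ; 4213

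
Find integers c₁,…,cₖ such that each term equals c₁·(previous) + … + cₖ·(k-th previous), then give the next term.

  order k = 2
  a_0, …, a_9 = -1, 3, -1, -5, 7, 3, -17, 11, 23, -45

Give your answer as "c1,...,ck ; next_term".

  a_2 = -1·3 + -2·-1 = -1
  a_3 = -1·-1 + -2·3 = -5
  a_4 = -1·-5 + -2·-1 = 7
  a_5 = -1·7 + -2·-5 = 3
  a_6 = -1·3 + -2·7 = -17
  a_7 = -1·-17 + -2·3 = 11
  a_8 = -1·11 + -2·-17 = 23
  a_9 = -1·23 + -2·11 = -45
  a_10 = -1·-45 + -2·23 = -1

-1,-2 ; -1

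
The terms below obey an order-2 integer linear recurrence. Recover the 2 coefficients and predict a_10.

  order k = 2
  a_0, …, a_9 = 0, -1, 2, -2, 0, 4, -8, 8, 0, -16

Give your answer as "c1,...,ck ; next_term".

  a_2 = -2·-1 + -2·0 = 2
  a_3 = -2·2 + -2·-1 = -2
  a_4 = -2·-2 + -2·2 = 0
  a_5 = -2·0 + -2·-2 = 4
  a_6 = -2·4 + -2·0 = -8
  a_7 = -2·-8 + -2·4 = 8
  a_8 = -2·8 + -2·-8 = 0
  a_9 = -2·0 + -2·8 = -16
  a_10 = -2·-16 + -2·0 = 32

-2,-2 ; 32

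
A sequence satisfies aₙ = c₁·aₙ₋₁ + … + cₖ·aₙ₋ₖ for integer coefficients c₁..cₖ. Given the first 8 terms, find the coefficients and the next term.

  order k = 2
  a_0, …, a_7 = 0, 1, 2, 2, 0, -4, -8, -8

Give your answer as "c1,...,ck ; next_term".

  a_2 = 2·1 + -2·0 = 2
  a_3 = 2·2 + -2·1 = 2
  a_4 = 2·2 + -2·2 = 0
  a_5 = 2·0 + -2·2 = -4
  a_6 = 2·-4 + -2·0 = -8
  a_7 = 2·-8 + -2·-4 = -8
  a_8 = 2·-8 + -2·-8 = 0

2,-2 ; 0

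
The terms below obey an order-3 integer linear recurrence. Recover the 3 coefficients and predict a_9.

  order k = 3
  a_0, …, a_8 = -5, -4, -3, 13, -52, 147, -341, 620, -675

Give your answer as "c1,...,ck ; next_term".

  a_3 = -4·-3 + -4·-4 + 3·-5 = 13
  a_4 = -4·13 + -4·-3 + 3·-4 = -52
  a_5 = -4·-52 + -4·13 + 3·-3 = 147
  a_6 = -4·147 + -4·-52 + 3·13 = -341
  a_7 = -4·-341 + -4·147 + 3·-52 = 620
  a_8 = -4·620 + -4·-341 + 3·147 = -675
  a_9 = -4·-675 + -4·620 + 3·-341 = -803

-4,-4,3 ; -803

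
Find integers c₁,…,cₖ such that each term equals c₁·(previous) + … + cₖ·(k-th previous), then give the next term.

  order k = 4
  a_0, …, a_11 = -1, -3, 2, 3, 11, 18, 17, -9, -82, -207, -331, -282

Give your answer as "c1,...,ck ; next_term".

  a_4 = 2·3 + -1·2 + -2·-3 + -1·-1 = 11
  a_5 = 2·11 + -1·3 + -2·2 + -1·-3 = 18
  a_6 = 2·18 + -1·11 + -2·3 + -1·2 = 17
  a_7 = 2·17 + -1·18 + -2·11 + -1·3 = -9
  a_8 = 2·-9 + -1·17 + -2·18 + -1·11 = -82
  a_9 = 2·-82 + -1·-9 + -2·17 + -1·18 = -207
  a_10 = 2·-207 + -1·-82 + -2·-9 + -1·17 = -331
  a_11 = 2·-331 + -1·-207 + -2·-82 + -1·-9 = -282
  a_12 = 2·-282 + -1·-331 + -2·-207 + -1·-82 = 263

2,-1,-2,-1 ; 263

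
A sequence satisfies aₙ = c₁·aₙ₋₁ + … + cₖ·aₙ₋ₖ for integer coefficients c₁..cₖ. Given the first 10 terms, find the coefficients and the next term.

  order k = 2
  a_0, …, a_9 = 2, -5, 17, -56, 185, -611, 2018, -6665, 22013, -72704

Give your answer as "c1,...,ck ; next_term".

-3,1 ; 240125

  a_2 = -3·-5 + 1·2 = 17
  a_3 = -3·17 + 1·-5 = -56
  a_4 = -3·-56 + 1·17 = 185
  a_5 = -3·185 + 1·-56 = -611
  a_6 = -3·-611 + 1·185 = 2018
  a_7 = -3·2018 + 1·-611 = -6665
  a_8 = -3·-6665 + 1·2018 = 22013
  a_9 = -3·22013 + 1·-6665 = -72704
  a_10 = -3·-72704 + 1·22013 = 240125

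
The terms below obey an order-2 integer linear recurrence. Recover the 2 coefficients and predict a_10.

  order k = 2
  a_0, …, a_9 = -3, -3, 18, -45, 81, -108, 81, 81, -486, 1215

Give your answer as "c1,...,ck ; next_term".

  a_2 = -3·-3 + -3·-3 = 18
  a_3 = -3·18 + -3·-3 = -45
  a_4 = -3·-45 + -3·18 = 81
  a_5 = -3·81 + -3·-45 = -108
  a_6 = -3·-108 + -3·81 = 81
  a_7 = -3·81 + -3·-108 = 81
  a_8 = -3·81 + -3·81 = -486
  a_9 = -3·-486 + -3·81 = 1215
  a_10 = -3·1215 + -3·-486 = -2187

-3,-3 ; -2187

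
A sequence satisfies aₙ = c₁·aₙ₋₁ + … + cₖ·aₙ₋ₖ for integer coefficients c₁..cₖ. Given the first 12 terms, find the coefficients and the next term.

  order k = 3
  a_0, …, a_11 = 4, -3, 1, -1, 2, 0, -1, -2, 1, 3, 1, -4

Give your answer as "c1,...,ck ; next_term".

  a_3 = 0·1 + -1·-3 + -1·4 = -1
  a_4 = 0·-1 + -1·1 + -1·-3 = 2
  a_5 = 0·2 + -1·-1 + -1·1 = 0
  a_6 = 0·0 + -1·2 + -1·-1 = -1
  a_7 = 0·-1 + -1·0 + -1·2 = -2
  a_8 = 0·-2 + -1·-1 + -1·0 = 1
  a_9 = 0·1 + -1·-2 + -1·-1 = 3
  a_10 = 0·3 + -1·1 + -1·-2 = 1
  a_11 = 0·1 + -1·3 + -1·1 = -4
  a_12 = 0·-4 + -1·1 + -1·3 = -4

0,-1,-1 ; -4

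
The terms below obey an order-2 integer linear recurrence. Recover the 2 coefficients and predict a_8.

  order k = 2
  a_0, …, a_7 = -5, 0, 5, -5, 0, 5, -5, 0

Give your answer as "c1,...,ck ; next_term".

-1,-1 ; 5

  a_2 = -1·0 + -1·-5 = 5
  a_3 = -1·5 + -1·0 = -5
  a_4 = -1·-5 + -1·5 = 0
  a_5 = -1·0 + -1·-5 = 5
  a_6 = -1·5 + -1·0 = -5
  a_7 = -1·-5 + -1·5 = 0
  a_8 = -1·0 + -1·-5 = 5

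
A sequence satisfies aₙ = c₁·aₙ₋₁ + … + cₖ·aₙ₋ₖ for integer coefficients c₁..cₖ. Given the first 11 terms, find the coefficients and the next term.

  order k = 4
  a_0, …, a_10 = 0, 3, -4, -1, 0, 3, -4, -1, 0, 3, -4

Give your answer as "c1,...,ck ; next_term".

0,0,0,1 ; -1

  a_4 = 0·-1 + 0·-4 + 0·3 + 1·0 = 0
  a_5 = 0·0 + 0·-1 + 0·-4 + 1·3 = 3
  a_6 = 0·3 + 0·0 + 0·-1 + 1·-4 = -4
  a_7 = 0·-4 + 0·3 + 0·0 + 1·-1 = -1
  a_8 = 0·-1 + 0·-4 + 0·3 + 1·0 = 0
  a_9 = 0·0 + 0·-1 + 0·-4 + 1·3 = 3
  a_10 = 0·3 + 0·0 + 0·-1 + 1·-4 = -4
  a_11 = 0·-4 + 0·3 + 0·0 + 1·-1 = -1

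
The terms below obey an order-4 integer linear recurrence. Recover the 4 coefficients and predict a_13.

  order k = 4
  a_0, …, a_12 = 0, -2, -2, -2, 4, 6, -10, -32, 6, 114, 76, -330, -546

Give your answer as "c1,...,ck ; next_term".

  a_4 = 1·-2 + -3·-2 + 0·-2 + 2·0 = 4
  a_5 = 1·4 + -3·-2 + 0·-2 + 2·-2 = 6
  a_6 = 1·6 + -3·4 + 0·-2 + 2·-2 = -10
  a_7 = 1·-10 + -3·6 + 0·4 + 2·-2 = -32
  a_8 = 1·-32 + -3·-10 + 0·6 + 2·4 = 6
  a_9 = 1·6 + -3·-32 + 0·-10 + 2·6 = 114
  a_10 = 1·114 + -3·6 + 0·-32 + 2·-10 = 76
  a_11 = 1·76 + -3·114 + 0·6 + 2·-32 = -330
  a_12 = 1·-330 + -3·76 + 0·114 + 2·6 = -546
  a_13 = 1·-546 + -3·-330 + 0·76 + 2·114 = 672

1,-3,0,2 ; 672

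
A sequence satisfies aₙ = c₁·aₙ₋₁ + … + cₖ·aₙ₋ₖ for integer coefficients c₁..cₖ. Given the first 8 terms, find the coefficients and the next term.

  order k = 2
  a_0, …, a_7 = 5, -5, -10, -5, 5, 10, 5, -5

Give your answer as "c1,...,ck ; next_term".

  a_2 = 1·-5 + -1·5 = -10
  a_3 = 1·-10 + -1·-5 = -5
  a_4 = 1·-5 + -1·-10 = 5
  a_5 = 1·5 + -1·-5 = 10
  a_6 = 1·10 + -1·5 = 5
  a_7 = 1·5 + -1·10 = -5
  a_8 = 1·-5 + -1·5 = -10

1,-1 ; -10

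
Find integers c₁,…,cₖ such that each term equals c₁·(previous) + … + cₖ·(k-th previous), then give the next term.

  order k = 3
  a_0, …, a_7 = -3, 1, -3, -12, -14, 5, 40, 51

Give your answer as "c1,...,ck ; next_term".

  a_3 = 2·-3 + -3·1 + 1·-3 = -12
  a_4 = 2·-12 + -3·-3 + 1·1 = -14
  a_5 = 2·-14 + -3·-12 + 1·-3 = 5
  a_6 = 2·5 + -3·-14 + 1·-12 = 40
  a_7 = 2·40 + -3·5 + 1·-14 = 51
  a_8 = 2·51 + -3·40 + 1·5 = -13

2,-3,1 ; -13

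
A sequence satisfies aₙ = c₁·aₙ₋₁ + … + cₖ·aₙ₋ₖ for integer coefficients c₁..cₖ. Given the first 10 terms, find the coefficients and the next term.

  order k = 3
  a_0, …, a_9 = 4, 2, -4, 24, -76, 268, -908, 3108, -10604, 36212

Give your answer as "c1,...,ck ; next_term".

-3,2,2 ; -123628

  a_3 = -3·-4 + 2·2 + 2·4 = 24
  a_4 = -3·24 + 2·-4 + 2·2 = -76
  a_5 = -3·-76 + 2·24 + 2·-4 = 268
  a_6 = -3·268 + 2·-76 + 2·24 = -908
  a_7 = -3·-908 + 2·268 + 2·-76 = 3108
  a_8 = -3·3108 + 2·-908 + 2·268 = -10604
  a_9 = -3·-10604 + 2·3108 + 2·-908 = 36212
  a_10 = -3·36212 + 2·-10604 + 2·3108 = -123628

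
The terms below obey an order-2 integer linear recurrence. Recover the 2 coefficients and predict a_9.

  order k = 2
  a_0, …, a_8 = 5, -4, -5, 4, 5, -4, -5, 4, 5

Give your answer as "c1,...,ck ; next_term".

  a_2 = 0·-4 + -1·5 = -5
  a_3 = 0·-5 + -1·-4 = 4
  a_4 = 0·4 + -1·-5 = 5
  a_5 = 0·5 + -1·4 = -4
  a_6 = 0·-4 + -1·5 = -5
  a_7 = 0·-5 + -1·-4 = 4
  a_8 = 0·4 + -1·-5 = 5
  a_9 = 0·5 + -1·4 = -4

0,-1 ; -4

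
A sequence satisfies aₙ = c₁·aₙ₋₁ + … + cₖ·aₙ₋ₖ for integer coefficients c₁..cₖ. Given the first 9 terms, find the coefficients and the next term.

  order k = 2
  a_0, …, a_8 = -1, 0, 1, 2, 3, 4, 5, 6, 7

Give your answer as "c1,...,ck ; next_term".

2,-1 ; 8

  a_2 = 2·0 + -1·-1 = 1
  a_3 = 2·1 + -1·0 = 2
  a_4 = 2·2 + -1·1 = 3
  a_5 = 2·3 + -1·2 = 4
  a_6 = 2·4 + -1·3 = 5
  a_7 = 2·5 + -1·4 = 6
  a_8 = 2·6 + -1·5 = 7
  a_9 = 2·7 + -1·6 = 8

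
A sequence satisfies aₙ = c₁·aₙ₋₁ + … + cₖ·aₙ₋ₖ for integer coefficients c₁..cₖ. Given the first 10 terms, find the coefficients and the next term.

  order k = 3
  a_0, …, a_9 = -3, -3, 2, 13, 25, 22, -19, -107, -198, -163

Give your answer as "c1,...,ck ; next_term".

  a_3 = 2·2 + -2·-3 + -1·-3 = 13
  a_4 = 2·13 + -2·2 + -1·-3 = 25
  a_5 = 2·25 + -2·13 + -1·2 = 22
  a_6 = 2·22 + -2·25 + -1·13 = -19
  a_7 = 2·-19 + -2·22 + -1·25 = -107
  a_8 = 2·-107 + -2·-19 + -1·22 = -198
  a_9 = 2·-198 + -2·-107 + -1·-19 = -163
  a_10 = 2·-163 + -2·-198 + -1·-107 = 177

2,-2,-1 ; 177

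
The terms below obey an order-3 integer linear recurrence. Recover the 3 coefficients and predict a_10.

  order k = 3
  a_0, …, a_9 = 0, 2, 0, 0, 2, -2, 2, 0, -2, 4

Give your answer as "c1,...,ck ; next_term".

-1,0,1 ; -4

  a_3 = -1·0 + 0·2 + 1·0 = 0
  a_4 = -1·0 + 0·0 + 1·2 = 2
  a_5 = -1·2 + 0·0 + 1·0 = -2
  a_6 = -1·-2 + 0·2 + 1·0 = 2
  a_7 = -1·2 + 0·-2 + 1·2 = 0
  a_8 = -1·0 + 0·2 + 1·-2 = -2
  a_9 = -1·-2 + 0·0 + 1·2 = 4
  a_10 = -1·4 + 0·-2 + 1·0 = -4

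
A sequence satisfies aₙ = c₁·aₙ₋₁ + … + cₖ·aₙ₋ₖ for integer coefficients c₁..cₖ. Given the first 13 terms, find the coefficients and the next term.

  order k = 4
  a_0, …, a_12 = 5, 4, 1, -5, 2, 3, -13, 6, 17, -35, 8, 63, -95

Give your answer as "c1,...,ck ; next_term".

0,-1,2,-1 ; -12

  a_4 = 0·-5 + -1·1 + 2·4 + -1·5 = 2
  a_5 = 0·2 + -1·-5 + 2·1 + -1·4 = 3
  a_6 = 0·3 + -1·2 + 2·-5 + -1·1 = -13
  a_7 = 0·-13 + -1·3 + 2·2 + -1·-5 = 6
  a_8 = 0·6 + -1·-13 + 2·3 + -1·2 = 17
  a_9 = 0·17 + -1·6 + 2·-13 + -1·3 = -35
  a_10 = 0·-35 + -1·17 + 2·6 + -1·-13 = 8
  a_11 = 0·8 + -1·-35 + 2·17 + -1·6 = 63
  a_12 = 0·63 + -1·8 + 2·-35 + -1·17 = -95
  a_13 = 0·-95 + -1·63 + 2·8 + -1·-35 = -12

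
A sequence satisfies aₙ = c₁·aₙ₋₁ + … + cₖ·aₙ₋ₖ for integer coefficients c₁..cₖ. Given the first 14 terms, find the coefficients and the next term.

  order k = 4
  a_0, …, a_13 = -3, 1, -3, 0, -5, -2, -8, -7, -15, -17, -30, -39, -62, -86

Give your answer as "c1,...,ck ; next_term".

  a_4 = 0·0 + 1·-3 + 1·1 + 1·-3 = -5
  a_5 = 0·-5 + 1·0 + 1·-3 + 1·1 = -2
  a_6 = 0·-2 + 1·-5 + 1·0 + 1·-3 = -8
  a_7 = 0·-8 + 1·-2 + 1·-5 + 1·0 = -7
  a_8 = 0·-7 + 1·-8 + 1·-2 + 1·-5 = -15
  a_9 = 0·-15 + 1·-7 + 1·-8 + 1·-2 = -17
  a_10 = 0·-17 + 1·-15 + 1·-7 + 1·-8 = -30
  a_11 = 0·-30 + 1·-17 + 1·-15 + 1·-7 = -39
  a_12 = 0·-39 + 1·-30 + 1·-17 + 1·-15 = -62
  a_13 = 0·-62 + 1·-39 + 1·-30 + 1·-17 = -86
  a_14 = 0·-86 + 1·-62 + 1·-39 + 1·-30 = -131

0,1,1,1 ; -131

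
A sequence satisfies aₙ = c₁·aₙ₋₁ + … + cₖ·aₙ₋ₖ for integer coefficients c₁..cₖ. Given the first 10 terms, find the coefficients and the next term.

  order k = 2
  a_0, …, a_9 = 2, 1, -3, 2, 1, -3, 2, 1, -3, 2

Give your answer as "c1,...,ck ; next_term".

-1,-1 ; 1

  a_2 = -1·1 + -1·2 = -3
  a_3 = -1·-3 + -1·1 = 2
  a_4 = -1·2 + -1·-3 = 1
  a_5 = -1·1 + -1·2 = -3
  a_6 = -1·-3 + -1·1 = 2
  a_7 = -1·2 + -1·-3 = 1
  a_8 = -1·1 + -1·2 = -3
  a_9 = -1·-3 + -1·1 = 2
  a_10 = -1·2 + -1·-3 = 1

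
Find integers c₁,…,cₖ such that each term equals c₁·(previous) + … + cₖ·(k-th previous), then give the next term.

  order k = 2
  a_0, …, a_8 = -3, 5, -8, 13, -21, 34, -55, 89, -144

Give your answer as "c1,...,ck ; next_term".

-1,1 ; 233

  a_2 = -1·5 + 1·-3 = -8
  a_3 = -1·-8 + 1·5 = 13
  a_4 = -1·13 + 1·-8 = -21
  a_5 = -1·-21 + 1·13 = 34
  a_6 = -1·34 + 1·-21 = -55
  a_7 = -1·-55 + 1·34 = 89
  a_8 = -1·89 + 1·-55 = -144
  a_9 = -1·-144 + 1·89 = 233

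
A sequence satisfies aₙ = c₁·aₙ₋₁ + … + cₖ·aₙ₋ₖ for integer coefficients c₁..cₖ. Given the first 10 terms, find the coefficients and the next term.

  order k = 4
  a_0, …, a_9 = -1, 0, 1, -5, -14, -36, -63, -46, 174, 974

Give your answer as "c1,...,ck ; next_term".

3,-2,-4,-3 ; 2947

  a_4 = 3·-5 + -2·1 + -4·0 + -3·-1 = -14
  a_5 = 3·-14 + -2·-5 + -4·1 + -3·0 = -36
  a_6 = 3·-36 + -2·-14 + -4·-5 + -3·1 = -63
  a_7 = 3·-63 + -2·-36 + -4·-14 + -3·-5 = -46
  a_8 = 3·-46 + -2·-63 + -4·-36 + -3·-14 = 174
  a_9 = 3·174 + -2·-46 + -4·-63 + -3·-36 = 974
  a_10 = 3·974 + -2·174 + -4·-46 + -3·-63 = 2947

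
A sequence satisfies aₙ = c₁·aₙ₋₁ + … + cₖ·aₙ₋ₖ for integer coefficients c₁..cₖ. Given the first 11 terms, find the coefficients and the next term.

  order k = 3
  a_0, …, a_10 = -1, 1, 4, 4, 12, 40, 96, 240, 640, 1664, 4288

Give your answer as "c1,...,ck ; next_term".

  a_3 = 2·4 + 0·1 + 4·-1 = 4
  a_4 = 2·4 + 0·4 + 4·1 = 12
  a_5 = 2·12 + 0·4 + 4·4 = 40
  a_6 = 2·40 + 0·12 + 4·4 = 96
  a_7 = 2·96 + 0·40 + 4·12 = 240
  a_8 = 2·240 + 0·96 + 4·40 = 640
  a_9 = 2·640 + 0·240 + 4·96 = 1664
  a_10 = 2·1664 + 0·640 + 4·240 = 4288
  a_11 = 2·4288 + 0·1664 + 4·640 = 11136

2,0,4 ; 11136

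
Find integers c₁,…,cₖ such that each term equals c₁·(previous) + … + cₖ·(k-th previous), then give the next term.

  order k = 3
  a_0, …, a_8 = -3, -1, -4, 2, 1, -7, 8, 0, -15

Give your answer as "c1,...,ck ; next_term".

-1,-1,1 ; 23

  a_3 = -1·-4 + -1·-1 + 1·-3 = 2
  a_4 = -1·2 + -1·-4 + 1·-1 = 1
  a_5 = -1·1 + -1·2 + 1·-4 = -7
  a_6 = -1·-7 + -1·1 + 1·2 = 8
  a_7 = -1·8 + -1·-7 + 1·1 = 0
  a_8 = -1·0 + -1·8 + 1·-7 = -15
  a_9 = -1·-15 + -1·0 + 1·8 = 23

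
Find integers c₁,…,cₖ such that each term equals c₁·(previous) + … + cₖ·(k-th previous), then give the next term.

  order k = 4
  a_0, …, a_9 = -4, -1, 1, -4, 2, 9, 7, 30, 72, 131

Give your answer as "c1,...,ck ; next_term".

2,0,2,-3 ; 301

  a_4 = 2·-4 + 0·1 + 2·-1 + -3·-4 = 2
  a_5 = 2·2 + 0·-4 + 2·1 + -3·-1 = 9
  a_6 = 2·9 + 0·2 + 2·-4 + -3·1 = 7
  a_7 = 2·7 + 0·9 + 2·2 + -3·-4 = 30
  a_8 = 2·30 + 0·7 + 2·9 + -3·2 = 72
  a_9 = 2·72 + 0·30 + 2·7 + -3·9 = 131
  a_10 = 2·131 + 0·72 + 2·30 + -3·7 = 301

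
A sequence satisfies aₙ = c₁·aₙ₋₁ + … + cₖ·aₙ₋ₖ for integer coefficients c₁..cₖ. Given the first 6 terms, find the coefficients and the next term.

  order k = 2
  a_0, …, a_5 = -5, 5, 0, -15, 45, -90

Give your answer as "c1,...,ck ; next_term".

-3,-3 ; 135

  a_2 = -3·5 + -3·-5 = 0
  a_3 = -3·0 + -3·5 = -15
  a_4 = -3·-15 + -3·0 = 45
  a_5 = -3·45 + -3·-15 = -90
  a_6 = -3·-90 + -3·45 = 135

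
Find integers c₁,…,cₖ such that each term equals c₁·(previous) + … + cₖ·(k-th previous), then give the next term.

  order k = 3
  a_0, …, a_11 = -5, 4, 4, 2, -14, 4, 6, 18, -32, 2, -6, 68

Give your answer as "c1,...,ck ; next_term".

  a_3 = -1·4 + -1·4 + -2·-5 = 2
  a_4 = -1·2 + -1·4 + -2·4 = -14
  a_5 = -1·-14 + -1·2 + -2·4 = 4
  a_6 = -1·4 + -1·-14 + -2·2 = 6
  a_7 = -1·6 + -1·4 + -2·-14 = 18
  a_8 = -1·18 + -1·6 + -2·4 = -32
  a_9 = -1·-32 + -1·18 + -2·6 = 2
  a_10 = -1·2 + -1·-32 + -2·18 = -6
  a_11 = -1·-6 + -1·2 + -2·-32 = 68
  a_12 = -1·68 + -1·-6 + -2·2 = -66

-1,-1,-2 ; -66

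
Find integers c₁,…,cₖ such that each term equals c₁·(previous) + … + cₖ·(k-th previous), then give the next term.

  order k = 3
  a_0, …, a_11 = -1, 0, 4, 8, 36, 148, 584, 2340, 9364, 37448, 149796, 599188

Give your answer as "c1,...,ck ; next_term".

  a_3 = 3·4 + 3·0 + 4·-1 = 8
  a_4 = 3·8 + 3·4 + 4·0 = 36
  a_5 = 3·36 + 3·8 + 4·4 = 148
  a_6 = 3·148 + 3·36 + 4·8 = 584
  a_7 = 3·584 + 3·148 + 4·36 = 2340
  a_8 = 3·2340 + 3·584 + 4·148 = 9364
  a_9 = 3·9364 + 3·2340 + 4·584 = 37448
  a_10 = 3·37448 + 3·9364 + 4·2340 = 149796
  a_11 = 3·149796 + 3·37448 + 4·9364 = 599188
  a_12 = 3·599188 + 3·149796 + 4·37448 = 2396744

3,3,4 ; 2396744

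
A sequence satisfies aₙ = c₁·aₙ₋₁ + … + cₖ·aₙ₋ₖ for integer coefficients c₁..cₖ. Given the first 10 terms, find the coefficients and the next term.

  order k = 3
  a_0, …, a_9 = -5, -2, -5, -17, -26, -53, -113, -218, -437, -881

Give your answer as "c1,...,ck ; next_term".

  a_3 = 1·-5 + 1·-2 + 2·-5 = -17
  a_4 = 1·-17 + 1·-5 + 2·-2 = -26
  a_5 = 1·-26 + 1·-17 + 2·-5 = -53
  a_6 = 1·-53 + 1·-26 + 2·-17 = -113
  a_7 = 1·-113 + 1·-53 + 2·-26 = -218
  a_8 = 1·-218 + 1·-113 + 2·-53 = -437
  a_9 = 1·-437 + 1·-218 + 2·-113 = -881
  a_10 = 1·-881 + 1·-437 + 2·-218 = -1754

1,1,2 ; -1754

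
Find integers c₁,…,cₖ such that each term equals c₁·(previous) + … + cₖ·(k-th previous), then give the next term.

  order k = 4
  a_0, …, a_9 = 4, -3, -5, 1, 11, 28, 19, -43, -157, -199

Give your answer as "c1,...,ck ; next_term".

  a_4 = 1·1 + -1·-5 + -3·-3 + -1·4 = 11
  a_5 = 1·11 + -1·1 + -3·-5 + -1·-3 = 28
  a_6 = 1·28 + -1·11 + -3·1 + -1·-5 = 19
  a_7 = 1·19 + -1·28 + -3·11 + -1·1 = -43
  a_8 = 1·-43 + -1·19 + -3·28 + -1·11 = -157
  a_9 = 1·-157 + -1·-43 + -3·19 + -1·28 = -199
  a_10 = 1·-199 + -1·-157 + -3·-43 + -1·19 = 68

1,-1,-3,-1 ; 68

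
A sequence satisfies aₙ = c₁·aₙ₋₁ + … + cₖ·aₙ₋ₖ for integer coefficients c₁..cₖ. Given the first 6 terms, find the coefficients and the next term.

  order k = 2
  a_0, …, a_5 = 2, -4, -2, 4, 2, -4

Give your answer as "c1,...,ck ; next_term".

0,-1 ; -2

  a_2 = 0·-4 + -1·2 = -2
  a_3 = 0·-2 + -1·-4 = 4
  a_4 = 0·4 + -1·-2 = 2
  a_5 = 0·2 + -1·4 = -4
  a_6 = 0·-4 + -1·2 = -2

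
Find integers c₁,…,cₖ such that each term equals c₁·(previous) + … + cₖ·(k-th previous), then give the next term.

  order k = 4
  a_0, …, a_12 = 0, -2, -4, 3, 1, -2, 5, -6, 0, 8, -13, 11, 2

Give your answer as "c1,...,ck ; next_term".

  a_4 = -1·3 + -1·-4 + 0·-2 + -1·0 = 1
  a_5 = -1·1 + -1·3 + 0·-4 + -1·-2 = -2
  a_6 = -1·-2 + -1·1 + 0·3 + -1·-4 = 5
  a_7 = -1·5 + -1·-2 + 0·1 + -1·3 = -6
  a_8 = -1·-6 + -1·5 + 0·-2 + -1·1 = 0
  a_9 = -1·0 + -1·-6 + 0·5 + -1·-2 = 8
  a_10 = -1·8 + -1·0 + 0·-6 + -1·5 = -13
  a_11 = -1·-13 + -1·8 + 0·0 + -1·-6 = 11
  a_12 = -1·11 + -1·-13 + 0·8 + -1·0 = 2
  a_13 = -1·2 + -1·11 + 0·-13 + -1·8 = -21

-1,-1,0,-1 ; -21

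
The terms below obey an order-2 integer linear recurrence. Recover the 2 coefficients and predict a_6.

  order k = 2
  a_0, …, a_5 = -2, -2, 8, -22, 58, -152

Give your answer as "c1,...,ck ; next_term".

-3,-1 ; 398

  a_2 = -3·-2 + -1·-2 = 8
  a_3 = -3·8 + -1·-2 = -22
  a_4 = -3·-22 + -1·8 = 58
  a_5 = -3·58 + -1·-22 = -152
  a_6 = -3·-152 + -1·58 = 398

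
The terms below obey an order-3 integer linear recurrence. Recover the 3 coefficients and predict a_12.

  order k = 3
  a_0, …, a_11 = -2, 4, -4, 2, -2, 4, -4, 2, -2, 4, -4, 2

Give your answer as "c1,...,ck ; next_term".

  a_3 = -1·-4 + -1·4 + -1·-2 = 2
  a_4 = -1·2 + -1·-4 + -1·4 = -2
  a_5 = -1·-2 + -1·2 + -1·-4 = 4
  a_6 = -1·4 + -1·-2 + -1·2 = -4
  a_7 = -1·-4 + -1·4 + -1·-2 = 2
  a_8 = -1·2 + -1·-4 + -1·4 = -2
  a_9 = -1·-2 + -1·2 + -1·-4 = 4
  a_10 = -1·4 + -1·-2 + -1·2 = -4
  a_11 = -1·-4 + -1·4 + -1·-2 = 2
  a_12 = -1·2 + -1·-4 + -1·4 = -2

-1,-1,-1 ; -2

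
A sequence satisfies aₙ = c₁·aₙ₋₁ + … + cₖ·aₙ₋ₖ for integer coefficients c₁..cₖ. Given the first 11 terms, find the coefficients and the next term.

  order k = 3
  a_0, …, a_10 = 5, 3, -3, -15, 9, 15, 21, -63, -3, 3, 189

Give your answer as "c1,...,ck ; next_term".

-1,-1,-3 ; -183

  a_3 = -1·-3 + -1·3 + -3·5 = -15
  a_4 = -1·-15 + -1·-3 + -3·3 = 9
  a_5 = -1·9 + -1·-15 + -3·-3 = 15
  a_6 = -1·15 + -1·9 + -3·-15 = 21
  a_7 = -1·21 + -1·15 + -3·9 = -63
  a_8 = -1·-63 + -1·21 + -3·15 = -3
  a_9 = -1·-3 + -1·-63 + -3·21 = 3
  a_10 = -1·3 + -1·-3 + -3·-63 = 189
  a_11 = -1·189 + -1·3 + -3·-3 = -183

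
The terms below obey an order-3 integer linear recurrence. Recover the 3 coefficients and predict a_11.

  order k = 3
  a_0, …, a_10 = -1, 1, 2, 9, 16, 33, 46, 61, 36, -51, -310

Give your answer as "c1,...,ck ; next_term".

  a_3 = 2·2 + 1·1 + -4·-1 = 9
  a_4 = 2·9 + 1·2 + -4·1 = 16
  a_5 = 2·16 + 1·9 + -4·2 = 33
  a_6 = 2·33 + 1·16 + -4·9 = 46
  a_7 = 2·46 + 1·33 + -4·16 = 61
  a_8 = 2·61 + 1·46 + -4·33 = 36
  a_9 = 2·36 + 1·61 + -4·46 = -51
  a_10 = 2·-51 + 1·36 + -4·61 = -310
  a_11 = 2·-310 + 1·-51 + -4·36 = -815

2,1,-4 ; -815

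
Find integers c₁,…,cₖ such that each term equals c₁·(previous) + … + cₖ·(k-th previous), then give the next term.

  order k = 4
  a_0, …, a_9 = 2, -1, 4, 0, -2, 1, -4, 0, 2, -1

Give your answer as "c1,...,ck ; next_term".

0,0,0,-1 ; 4

  a_4 = 0·0 + 0·4 + 0·-1 + -1·2 = -2
  a_5 = 0·-2 + 0·0 + 0·4 + -1·-1 = 1
  a_6 = 0·1 + 0·-2 + 0·0 + -1·4 = -4
  a_7 = 0·-4 + 0·1 + 0·-2 + -1·0 = 0
  a_8 = 0·0 + 0·-4 + 0·1 + -1·-2 = 2
  a_9 = 0·2 + 0·0 + 0·-4 + -1·1 = -1
  a_10 = 0·-1 + 0·2 + 0·0 + -1·-4 = 4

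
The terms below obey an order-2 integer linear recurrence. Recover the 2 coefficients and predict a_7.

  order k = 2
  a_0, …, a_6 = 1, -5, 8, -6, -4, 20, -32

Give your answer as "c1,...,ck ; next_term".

  a_2 = -2·-5 + -2·1 = 8
  a_3 = -2·8 + -2·-5 = -6
  a_4 = -2·-6 + -2·8 = -4
  a_5 = -2·-4 + -2·-6 = 20
  a_6 = -2·20 + -2·-4 = -32
  a_7 = -2·-32 + -2·20 = 24

-2,-2 ; 24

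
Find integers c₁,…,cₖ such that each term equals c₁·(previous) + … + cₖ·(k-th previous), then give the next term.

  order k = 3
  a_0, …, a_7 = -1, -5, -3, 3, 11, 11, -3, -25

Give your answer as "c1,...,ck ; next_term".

  a_3 = 1·-3 + -1·-5 + -1·-1 = 3
  a_4 = 1·3 + -1·-3 + -1·-5 = 11
  a_5 = 1·11 + -1·3 + -1·-3 = 11
  a_6 = 1·11 + -1·11 + -1·3 = -3
  a_7 = 1·-3 + -1·11 + -1·11 = -25
  a_8 = 1·-25 + -1·-3 + -1·11 = -33

1,-1,-1 ; -33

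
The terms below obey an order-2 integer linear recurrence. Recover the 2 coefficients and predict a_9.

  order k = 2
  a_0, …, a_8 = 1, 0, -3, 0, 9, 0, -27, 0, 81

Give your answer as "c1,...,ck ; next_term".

0,-3 ; 0

  a_2 = 0·0 + -3·1 = -3
  a_3 = 0·-3 + -3·0 = 0
  a_4 = 0·0 + -3·-3 = 9
  a_5 = 0·9 + -3·0 = 0
  a_6 = 0·0 + -3·9 = -27
  a_7 = 0·-27 + -3·0 = 0
  a_8 = 0·0 + -3·-27 = 81
  a_9 = 0·81 + -3·0 = 0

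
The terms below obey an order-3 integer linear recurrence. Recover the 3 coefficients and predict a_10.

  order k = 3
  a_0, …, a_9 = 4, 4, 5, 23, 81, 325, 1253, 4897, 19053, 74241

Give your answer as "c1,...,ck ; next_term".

  a_3 = 3·5 + 4·4 + -2·4 = 23
  a_4 = 3·23 + 4·5 + -2·4 = 81
  a_5 = 3·81 + 4·23 + -2·5 = 325
  a_6 = 3·325 + 4·81 + -2·23 = 1253
  a_7 = 3·1253 + 4·325 + -2·81 = 4897
  a_8 = 3·4897 + 4·1253 + -2·325 = 19053
  a_9 = 3·19053 + 4·4897 + -2·1253 = 74241
  a_10 = 3·74241 + 4·19053 + -2·4897 = 289141

3,4,-2 ; 289141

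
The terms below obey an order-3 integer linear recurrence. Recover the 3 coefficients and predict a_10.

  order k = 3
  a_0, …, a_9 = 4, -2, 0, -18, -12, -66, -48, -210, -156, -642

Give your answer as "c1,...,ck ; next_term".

  a_3 = 1·0 + 3·-2 + -3·4 = -18
  a_4 = 1·-18 + 3·0 + -3·-2 = -12
  a_5 = 1·-12 + 3·-18 + -3·0 = -66
  a_6 = 1·-66 + 3·-12 + -3·-18 = -48
  a_7 = 1·-48 + 3·-66 + -3·-12 = -210
  a_8 = 1·-210 + 3·-48 + -3·-66 = -156
  a_9 = 1·-156 + 3·-210 + -3·-48 = -642
  a_10 = 1·-642 + 3·-156 + -3·-210 = -480

1,3,-3 ; -480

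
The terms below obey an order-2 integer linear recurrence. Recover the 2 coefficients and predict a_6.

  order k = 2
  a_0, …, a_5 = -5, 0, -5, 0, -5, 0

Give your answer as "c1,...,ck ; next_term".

0,1 ; -5

  a_2 = 0·0 + 1·-5 = -5
  a_3 = 0·-5 + 1·0 = 0
  a_4 = 0·0 + 1·-5 = -5
  a_5 = 0·-5 + 1·0 = 0
  a_6 = 0·0 + 1·-5 = -5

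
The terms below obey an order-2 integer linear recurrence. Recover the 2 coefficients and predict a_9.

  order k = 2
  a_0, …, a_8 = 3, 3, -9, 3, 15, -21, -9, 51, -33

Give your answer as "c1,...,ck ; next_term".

-1,-2 ; -69

  a_2 = -1·3 + -2·3 = -9
  a_3 = -1·-9 + -2·3 = 3
  a_4 = -1·3 + -2·-9 = 15
  a_5 = -1·15 + -2·3 = -21
  a_6 = -1·-21 + -2·15 = -9
  a_7 = -1·-9 + -2·-21 = 51
  a_8 = -1·51 + -2·-9 = -33
  a_9 = -1·-33 + -2·51 = -69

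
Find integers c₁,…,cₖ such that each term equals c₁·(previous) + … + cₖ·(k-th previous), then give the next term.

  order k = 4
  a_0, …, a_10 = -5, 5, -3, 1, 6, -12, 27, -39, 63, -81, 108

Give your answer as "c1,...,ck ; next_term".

0,3,0,-3 ; -126

  a_4 = 0·1 + 3·-3 + 0·5 + -3·-5 = 6
  a_5 = 0·6 + 3·1 + 0·-3 + -3·5 = -12
  a_6 = 0·-12 + 3·6 + 0·1 + -3·-3 = 27
  a_7 = 0·27 + 3·-12 + 0·6 + -3·1 = -39
  a_8 = 0·-39 + 3·27 + 0·-12 + -3·6 = 63
  a_9 = 0·63 + 3·-39 + 0·27 + -3·-12 = -81
  a_10 = 0·-81 + 3·63 + 0·-39 + -3·27 = 108
  a_11 = 0·108 + 3·-81 + 0·63 + -3·-39 = -126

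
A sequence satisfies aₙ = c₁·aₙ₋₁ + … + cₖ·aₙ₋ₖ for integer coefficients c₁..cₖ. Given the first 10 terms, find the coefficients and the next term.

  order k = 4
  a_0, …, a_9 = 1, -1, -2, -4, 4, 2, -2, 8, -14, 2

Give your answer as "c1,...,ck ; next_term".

  a_4 = -1·-4 + -1·-2 + 0·-1 + -2·1 = 4
  a_5 = -1·4 + -1·-4 + 0·-2 + -2·-1 = 2
  a_6 = -1·2 + -1·4 + 0·-4 + -2·-2 = -2
  a_7 = -1·-2 + -1·2 + 0·4 + -2·-4 = 8
  a_8 = -1·8 + -1·-2 + 0·2 + -2·4 = -14
  a_9 = -1·-14 + -1·8 + 0·-2 + -2·2 = 2
  a_10 = -1·2 + -1·-14 + 0·8 + -2·-2 = 16

-1,-1,0,-2 ; 16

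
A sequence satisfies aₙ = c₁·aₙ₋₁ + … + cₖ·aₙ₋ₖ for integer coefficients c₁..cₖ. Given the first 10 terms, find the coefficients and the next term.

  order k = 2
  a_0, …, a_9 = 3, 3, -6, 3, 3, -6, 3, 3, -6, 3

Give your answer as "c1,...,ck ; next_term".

-1,-1 ; 3

  a_2 = -1·3 + -1·3 = -6
  a_3 = -1·-6 + -1·3 = 3
  a_4 = -1·3 + -1·-6 = 3
  a_5 = -1·3 + -1·3 = -6
  a_6 = -1·-6 + -1·3 = 3
  a_7 = -1·3 + -1·-6 = 3
  a_8 = -1·3 + -1·3 = -6
  a_9 = -1·-6 + -1·3 = 3
  a_10 = -1·3 + -1·-6 = 3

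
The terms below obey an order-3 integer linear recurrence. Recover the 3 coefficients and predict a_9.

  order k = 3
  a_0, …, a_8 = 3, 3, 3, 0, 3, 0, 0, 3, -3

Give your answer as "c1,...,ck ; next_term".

  a_3 = -1·3 + 0·3 + 1·3 = 0
  a_4 = -1·0 + 0·3 + 1·3 = 3
  a_5 = -1·3 + 0·0 + 1·3 = 0
  a_6 = -1·0 + 0·3 + 1·0 = 0
  a_7 = -1·0 + 0·0 + 1·3 = 3
  a_8 = -1·3 + 0·0 + 1·0 = -3
  a_9 = -1·-3 + 0·3 + 1·0 = 3

-1,0,1 ; 3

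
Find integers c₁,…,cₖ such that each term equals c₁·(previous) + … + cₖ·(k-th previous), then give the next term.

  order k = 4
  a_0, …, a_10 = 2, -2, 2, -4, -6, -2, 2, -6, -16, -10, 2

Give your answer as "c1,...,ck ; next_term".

  a_4 = 1·-4 + -1·2 + 1·-2 + 1·2 = -6
  a_5 = 1·-6 + -1·-4 + 1·2 + 1·-2 = -2
  a_6 = 1·-2 + -1·-6 + 1·-4 + 1·2 = 2
  a_7 = 1·2 + -1·-2 + 1·-6 + 1·-4 = -6
  a_8 = 1·-6 + -1·2 + 1·-2 + 1·-6 = -16
  a_9 = 1·-16 + -1·-6 + 1·2 + 1·-2 = -10
  a_10 = 1·-10 + -1·-16 + 1·-6 + 1·2 = 2
  a_11 = 1·2 + -1·-10 + 1·-16 + 1·-6 = -10

1,-1,1,1 ; -10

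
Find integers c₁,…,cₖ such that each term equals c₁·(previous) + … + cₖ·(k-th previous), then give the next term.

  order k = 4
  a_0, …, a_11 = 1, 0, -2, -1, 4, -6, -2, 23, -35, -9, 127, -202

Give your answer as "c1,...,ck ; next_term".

  a_4 = -1·-1 + -2·-2 + 2·0 + -1·1 = 4
  a_5 = -1·4 + -2·-1 + 2·-2 + -1·0 = -6
  a_6 = -1·-6 + -2·4 + 2·-1 + -1·-2 = -2
  a_7 = -1·-2 + -2·-6 + 2·4 + -1·-1 = 23
  a_8 = -1·23 + -2·-2 + 2·-6 + -1·4 = -35
  a_9 = -1·-35 + -2·23 + 2·-2 + -1·-6 = -9
  a_10 = -1·-9 + -2·-35 + 2·23 + -1·-2 = 127
  a_11 = -1·127 + -2·-9 + 2·-35 + -1·23 = -202
  a_12 = -1·-202 + -2·127 + 2·-9 + -1·-35 = -35

-1,-2,2,-1 ; -35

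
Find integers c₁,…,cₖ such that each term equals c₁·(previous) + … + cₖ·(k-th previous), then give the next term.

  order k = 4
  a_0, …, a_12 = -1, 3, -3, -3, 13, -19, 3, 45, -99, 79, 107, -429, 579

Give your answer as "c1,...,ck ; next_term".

  a_4 = -1·-3 + -1·-3 + 2·3 + -1·-1 = 13
  a_5 = -1·13 + -1·-3 + 2·-3 + -1·3 = -19
  a_6 = -1·-19 + -1·13 + 2·-3 + -1·-3 = 3
  a_7 = -1·3 + -1·-19 + 2·13 + -1·-3 = 45
  a_8 = -1·45 + -1·3 + 2·-19 + -1·13 = -99
  a_9 = -1·-99 + -1·45 + 2·3 + -1·-19 = 79
  a_10 = -1·79 + -1·-99 + 2·45 + -1·3 = 107
  a_11 = -1·107 + -1·79 + 2·-99 + -1·45 = -429
  a_12 = -1·-429 + -1·107 + 2·79 + -1·-99 = 579
  a_13 = -1·579 + -1·-429 + 2·107 + -1·79 = -15

-1,-1,2,-1 ; -15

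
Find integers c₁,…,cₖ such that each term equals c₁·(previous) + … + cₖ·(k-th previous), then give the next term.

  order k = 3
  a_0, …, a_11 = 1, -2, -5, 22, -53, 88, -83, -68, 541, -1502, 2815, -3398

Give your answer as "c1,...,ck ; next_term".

  a_3 = -3·-5 + -3·-2 + 1·1 = 22
  a_4 = -3·22 + -3·-5 + 1·-2 = -53
  a_5 = -3·-53 + -3·22 + 1·-5 = 88
  a_6 = -3·88 + -3·-53 + 1·22 = -83
  a_7 = -3·-83 + -3·88 + 1·-53 = -68
  a_8 = -3·-68 + -3·-83 + 1·88 = 541
  a_9 = -3·541 + -3·-68 + 1·-83 = -1502
  a_10 = -3·-1502 + -3·541 + 1·-68 = 2815
  a_11 = -3·2815 + -3·-1502 + 1·541 = -3398
  a_12 = -3·-3398 + -3·2815 + 1·-1502 = 247

-3,-3,1 ; 247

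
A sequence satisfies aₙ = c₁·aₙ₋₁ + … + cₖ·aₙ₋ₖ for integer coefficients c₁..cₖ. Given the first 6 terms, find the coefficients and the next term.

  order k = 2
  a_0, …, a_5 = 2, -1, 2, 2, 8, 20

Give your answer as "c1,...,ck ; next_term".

2,2 ; 56

  a_2 = 2·-1 + 2·2 = 2
  a_3 = 2·2 + 2·-1 = 2
  a_4 = 2·2 + 2·2 = 8
  a_5 = 2·8 + 2·2 = 20
  a_6 = 2·20 + 2·8 = 56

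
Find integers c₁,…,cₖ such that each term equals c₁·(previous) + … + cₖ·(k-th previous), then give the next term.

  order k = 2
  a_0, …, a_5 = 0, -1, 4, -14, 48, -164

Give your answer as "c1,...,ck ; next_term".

  a_2 = -4·-1 + -2·0 = 4
  a_3 = -4·4 + -2·-1 = -14
  a_4 = -4·-14 + -2·4 = 48
  a_5 = -4·48 + -2·-14 = -164
  a_6 = -4·-164 + -2·48 = 560

-4,-2 ; 560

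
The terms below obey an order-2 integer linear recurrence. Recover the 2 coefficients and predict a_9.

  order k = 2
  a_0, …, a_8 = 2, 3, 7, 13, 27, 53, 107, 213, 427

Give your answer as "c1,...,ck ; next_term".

  a_2 = 1·3 + 2·2 = 7
  a_3 = 1·7 + 2·3 = 13
  a_4 = 1·13 + 2·7 = 27
  a_5 = 1·27 + 2·13 = 53
  a_6 = 1·53 + 2·27 = 107
  a_7 = 1·107 + 2·53 = 213
  a_8 = 1·213 + 2·107 = 427
  a_9 = 1·427 + 2·213 = 853

1,2 ; 853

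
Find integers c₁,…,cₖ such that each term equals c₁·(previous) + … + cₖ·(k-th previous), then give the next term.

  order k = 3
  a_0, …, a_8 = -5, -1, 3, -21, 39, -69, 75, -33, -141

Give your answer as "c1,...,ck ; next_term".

  a_3 = -2·3 + 0·-1 + 3·-5 = -21
  a_4 = -2·-21 + 0·3 + 3·-1 = 39
  a_5 = -2·39 + 0·-21 + 3·3 = -69
  a_6 = -2·-69 + 0·39 + 3·-21 = 75
  a_7 = -2·75 + 0·-69 + 3·39 = -33
  a_8 = -2·-33 + 0·75 + 3·-69 = -141
  a_9 = -2·-141 + 0·-33 + 3·75 = 507

-2,0,3 ; 507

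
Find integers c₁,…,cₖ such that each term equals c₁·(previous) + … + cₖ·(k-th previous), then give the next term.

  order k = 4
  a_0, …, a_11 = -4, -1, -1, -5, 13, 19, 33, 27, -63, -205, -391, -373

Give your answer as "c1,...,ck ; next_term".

  a_4 = 1·-5 + 0·-1 + -2·-1 + -4·-4 = 13
  a_5 = 1·13 + 0·-5 + -2·-1 + -4·-1 = 19
  a_6 = 1·19 + 0·13 + -2·-5 + -4·-1 = 33
  a_7 = 1·33 + 0·19 + -2·13 + -4·-5 = 27
  a_8 = 1·27 + 0·33 + -2·19 + -4·13 = -63
  a_9 = 1·-63 + 0·27 + -2·33 + -4·19 = -205
  a_10 = 1·-205 + 0·-63 + -2·27 + -4·33 = -391
  a_11 = 1·-391 + 0·-205 + -2·-63 + -4·27 = -373
  a_12 = 1·-373 + 0·-391 + -2·-205 + -4·-63 = 289

1,0,-2,-4 ; 289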